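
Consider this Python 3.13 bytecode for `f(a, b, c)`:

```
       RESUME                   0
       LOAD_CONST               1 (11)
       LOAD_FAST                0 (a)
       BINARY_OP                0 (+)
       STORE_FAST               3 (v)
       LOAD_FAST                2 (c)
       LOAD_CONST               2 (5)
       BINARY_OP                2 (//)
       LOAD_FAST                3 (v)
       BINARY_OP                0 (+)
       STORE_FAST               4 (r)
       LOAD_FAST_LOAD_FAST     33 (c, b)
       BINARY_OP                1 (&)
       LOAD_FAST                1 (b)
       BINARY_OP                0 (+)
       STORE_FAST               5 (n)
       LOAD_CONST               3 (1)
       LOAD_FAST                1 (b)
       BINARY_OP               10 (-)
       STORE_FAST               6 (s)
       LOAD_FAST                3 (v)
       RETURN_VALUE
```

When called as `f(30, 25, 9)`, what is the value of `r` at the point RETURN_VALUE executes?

42

LOAD_CONST → push 11. Stack: [11]
LOAD_FAST a → push 30. Stack: [11, 30]
BINARY_OP + → 11 + 30 = 41. Stack: [41]
STORE_FAST v → v=41. Stack: []
LOAD_FAST c → push 9. Stack: [9]
LOAD_CONST → push 5. Stack: [9, 5]
BINARY_OP // → 9 // 5 = 1. Stack: [1]
LOAD_FAST v → push 41. Stack: [1, 41]
BINARY_OP + → 1 + 41 = 42. Stack: [42]
STORE_FAST r → r=42. Stack: []
LOAD_FAST_LOAD_FAST c,b → push 9,25. Stack: [9, 25]
BINARY_OP & → 9 & 25 = 9. Stack: [9]
LOAD_FAST b → push 25. Stack: [9, 25]
BINARY_OP + → 9 + 25 = 34. Stack: [34]
STORE_FAST n → n=34. Stack: []
LOAD_CONST → push 1. Stack: [1]
LOAD_FAST b → push 25. Stack: [1, 25]
BINARY_OP - → 1 - 25 = -24. Stack: [-24]
STORE_FAST s → s=-24. Stack: []
LOAD_FAST v → push 41. Stack: [41]
RETURN_VALUE → return 41.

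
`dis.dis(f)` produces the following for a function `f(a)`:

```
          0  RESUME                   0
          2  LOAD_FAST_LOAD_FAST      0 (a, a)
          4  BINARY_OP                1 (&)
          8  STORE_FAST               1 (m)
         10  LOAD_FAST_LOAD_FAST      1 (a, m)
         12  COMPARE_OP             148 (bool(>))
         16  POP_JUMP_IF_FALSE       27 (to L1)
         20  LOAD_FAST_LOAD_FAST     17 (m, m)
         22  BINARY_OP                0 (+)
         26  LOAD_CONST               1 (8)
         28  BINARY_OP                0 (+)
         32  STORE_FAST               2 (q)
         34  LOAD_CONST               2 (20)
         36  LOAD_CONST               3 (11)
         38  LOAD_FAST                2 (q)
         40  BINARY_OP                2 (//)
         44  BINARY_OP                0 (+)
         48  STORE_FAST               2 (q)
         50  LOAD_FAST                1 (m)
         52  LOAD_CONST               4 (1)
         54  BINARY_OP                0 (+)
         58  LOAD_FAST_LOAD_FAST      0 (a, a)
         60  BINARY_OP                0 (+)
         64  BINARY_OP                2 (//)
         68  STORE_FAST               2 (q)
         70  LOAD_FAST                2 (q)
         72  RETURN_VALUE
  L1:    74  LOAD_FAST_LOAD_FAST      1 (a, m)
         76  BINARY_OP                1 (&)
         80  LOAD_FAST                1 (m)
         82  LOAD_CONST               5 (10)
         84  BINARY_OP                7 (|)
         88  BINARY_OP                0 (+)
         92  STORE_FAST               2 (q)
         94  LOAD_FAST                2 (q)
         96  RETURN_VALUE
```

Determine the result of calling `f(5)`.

LOAD_FAST_LOAD_FAST a,a → push 5,5. Stack: [5, 5]
BINARY_OP & → 5 & 5 = 5. Stack: [5]
STORE_FAST m → m=5. Stack: []
LOAD_FAST_LOAD_FAST a,m → push 5,5. Stack: [5, 5]
COMPARE_OP bool(>) → 5 vs 5 = False. Stack: [False]
POP_JUMP_IF_FALSE → pop False; jump. Stack: []
LOAD_FAST_LOAD_FAST a,m → push 5,5. Stack: [5, 5]
BINARY_OP & → 5 & 5 = 5. Stack: [5]
LOAD_FAST m → push 5. Stack: [5, 5]
LOAD_CONST → push 10. Stack: [5, 5, 10]
BINARY_OP | → 5 | 10 = 15. Stack: [5, 15]
BINARY_OP + → 5 + 15 = 20. Stack: [20]
STORE_FAST q → q=20. Stack: []
LOAD_FAST q → push 20. Stack: [20]
RETURN_VALUE → return 20.

20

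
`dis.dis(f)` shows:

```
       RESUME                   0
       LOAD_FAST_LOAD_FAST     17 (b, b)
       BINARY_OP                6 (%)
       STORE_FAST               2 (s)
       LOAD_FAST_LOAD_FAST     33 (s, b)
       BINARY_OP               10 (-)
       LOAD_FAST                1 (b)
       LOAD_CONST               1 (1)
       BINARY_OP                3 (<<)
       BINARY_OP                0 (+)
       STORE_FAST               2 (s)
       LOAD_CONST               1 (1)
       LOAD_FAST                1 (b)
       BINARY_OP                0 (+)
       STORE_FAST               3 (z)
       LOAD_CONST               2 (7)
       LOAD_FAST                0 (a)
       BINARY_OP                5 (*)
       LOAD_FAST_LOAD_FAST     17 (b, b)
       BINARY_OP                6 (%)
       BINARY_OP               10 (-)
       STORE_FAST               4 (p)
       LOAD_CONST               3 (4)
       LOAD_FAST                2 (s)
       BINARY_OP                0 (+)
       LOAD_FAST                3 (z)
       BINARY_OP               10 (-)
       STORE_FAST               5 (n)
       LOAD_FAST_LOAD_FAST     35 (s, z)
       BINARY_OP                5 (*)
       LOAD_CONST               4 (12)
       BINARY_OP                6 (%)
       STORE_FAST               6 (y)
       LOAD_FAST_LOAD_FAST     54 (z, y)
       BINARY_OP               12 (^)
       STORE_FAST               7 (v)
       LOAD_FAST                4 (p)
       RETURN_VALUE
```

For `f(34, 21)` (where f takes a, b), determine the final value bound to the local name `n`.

3

LOAD_FAST_LOAD_FAST b,b → push 21,21. Stack: [21, 21]
BINARY_OP % → 21 % 21 = 0. Stack: [0]
STORE_FAST s → s=0. Stack: []
LOAD_FAST_LOAD_FAST s,b → push 0,21. Stack: [0, 21]
BINARY_OP - → 0 - 21 = -21. Stack: [-21]
LOAD_FAST b → push 21. Stack: [-21, 21]
LOAD_CONST → push 1. Stack: [-21, 21, 1]
BINARY_OP << → 21 << 1 = 42. Stack: [-21, 42]
BINARY_OP + → -21 + 42 = 21. Stack: [21]
STORE_FAST s → s=21. Stack: []
LOAD_CONST → push 1. Stack: [1]
LOAD_FAST b → push 21. Stack: [1, 21]
BINARY_OP + → 1 + 21 = 22. Stack: [22]
STORE_FAST z → z=22. Stack: []
LOAD_CONST → push 7. Stack: [7]
LOAD_FAST a → push 34. Stack: [7, 34]
BINARY_OP * → 7 * 34 = 238. Stack: [238]
LOAD_FAST_LOAD_FAST b,b → push 21,21. Stack: [238, 21, 21]
BINARY_OP % → 21 % 21 = 0. Stack: [238, 0]
BINARY_OP - → 238 - 0 = 238. Stack: [238]
STORE_FAST p → p=238. Stack: []
LOAD_CONST → push 4. Stack: [4]
LOAD_FAST s → push 21. Stack: [4, 21]
BINARY_OP + → 4 + 21 = 25. Stack: [25]
LOAD_FAST z → push 22. Stack: [25, 22]
BINARY_OP - → 25 - 22 = 3. Stack: [3]
STORE_FAST n → n=3. Stack: []
LOAD_FAST_LOAD_FAST s,z → push 21,22. Stack: [21, 22]
BINARY_OP * → 21 * 22 = 462. Stack: [462]
LOAD_CONST → push 12. Stack: [462, 12]
BINARY_OP % → 462 % 12 = 6. Stack: [6]
STORE_FAST y → y=6. Stack: []
LOAD_FAST_LOAD_FAST z,y → push 22,6. Stack: [22, 6]
BINARY_OP ^ → 22 ^ 6 = 16. Stack: [16]
STORE_FAST v → v=16. Stack: []
LOAD_FAST p → push 238. Stack: [238]
RETURN_VALUE → return 238.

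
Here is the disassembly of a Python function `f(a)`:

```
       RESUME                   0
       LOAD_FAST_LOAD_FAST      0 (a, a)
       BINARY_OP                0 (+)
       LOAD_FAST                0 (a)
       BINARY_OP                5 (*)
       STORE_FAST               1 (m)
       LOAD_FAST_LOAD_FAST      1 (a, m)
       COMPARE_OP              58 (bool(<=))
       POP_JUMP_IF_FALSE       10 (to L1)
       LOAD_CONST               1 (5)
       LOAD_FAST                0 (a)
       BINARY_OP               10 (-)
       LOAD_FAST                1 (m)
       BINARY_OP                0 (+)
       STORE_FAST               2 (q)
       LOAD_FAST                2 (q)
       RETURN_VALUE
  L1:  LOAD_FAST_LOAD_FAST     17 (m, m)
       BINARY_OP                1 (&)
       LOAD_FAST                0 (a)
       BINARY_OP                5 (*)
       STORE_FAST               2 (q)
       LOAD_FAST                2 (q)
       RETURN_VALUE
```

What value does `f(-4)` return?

41

LOAD_FAST_LOAD_FAST a,a → push -4,-4. Stack: [-4, -4]
BINARY_OP + → -4 + -4 = -8. Stack: [-8]
LOAD_FAST a → push -4. Stack: [-8, -4]
BINARY_OP * → -8 * -4 = 32. Stack: [32]
STORE_FAST m → m=32. Stack: []
LOAD_FAST_LOAD_FAST a,m → push -4,32. Stack: [-4, 32]
COMPARE_OP bool(<=) → -4 vs 32 = True. Stack: [True]
POP_JUMP_IF_FALSE → pop True; no jump. Stack: []
LOAD_CONST → push 5. Stack: [5]
LOAD_FAST a → push -4. Stack: [5, -4]
BINARY_OP - → 5 - -4 = 9. Stack: [9]
LOAD_FAST m → push 32. Stack: [9, 32]
BINARY_OP + → 9 + 32 = 41. Stack: [41]
STORE_FAST q → q=41. Stack: []
LOAD_FAST q → push 41. Stack: [41]
RETURN_VALUE → return 41.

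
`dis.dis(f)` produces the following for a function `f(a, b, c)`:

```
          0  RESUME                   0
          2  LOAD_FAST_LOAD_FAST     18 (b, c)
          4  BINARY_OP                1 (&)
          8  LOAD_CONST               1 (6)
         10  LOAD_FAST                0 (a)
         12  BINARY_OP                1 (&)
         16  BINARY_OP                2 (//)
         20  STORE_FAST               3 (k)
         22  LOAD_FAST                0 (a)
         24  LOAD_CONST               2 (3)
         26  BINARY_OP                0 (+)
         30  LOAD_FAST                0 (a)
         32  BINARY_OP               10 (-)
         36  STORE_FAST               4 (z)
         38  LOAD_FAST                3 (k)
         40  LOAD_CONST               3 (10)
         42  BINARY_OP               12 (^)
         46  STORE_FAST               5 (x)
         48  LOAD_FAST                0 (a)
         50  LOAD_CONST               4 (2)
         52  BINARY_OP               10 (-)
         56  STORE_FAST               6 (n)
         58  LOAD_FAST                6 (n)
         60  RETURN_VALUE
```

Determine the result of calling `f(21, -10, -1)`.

LOAD_FAST_LOAD_FAST b,c → push -10,-1. Stack: [-10, -1]
BINARY_OP & → -10 & -1 = -10. Stack: [-10]
LOAD_CONST → push 6. Stack: [-10, 6]
LOAD_FAST a → push 21. Stack: [-10, 6, 21]
BINARY_OP & → 6 & 21 = 4. Stack: [-10, 4]
BINARY_OP // → -10 // 4 = -3. Stack: [-3]
STORE_FAST k → k=-3. Stack: []
LOAD_FAST a → push 21. Stack: [21]
LOAD_CONST → push 3. Stack: [21, 3]
BINARY_OP + → 21 + 3 = 24. Stack: [24]
LOAD_FAST a → push 21. Stack: [24, 21]
BINARY_OP - → 24 - 21 = 3. Stack: [3]
STORE_FAST z → z=3. Stack: []
LOAD_FAST k → push -3. Stack: [-3]
LOAD_CONST → push 10. Stack: [-3, 10]
BINARY_OP ^ → -3 ^ 10 = -9. Stack: [-9]
STORE_FAST x → x=-9. Stack: []
LOAD_FAST a → push 21. Stack: [21]
LOAD_CONST → push 2. Stack: [21, 2]
BINARY_OP - → 21 - 2 = 19. Stack: [19]
STORE_FAST n → n=19. Stack: []
LOAD_FAST n → push 19. Stack: [19]
RETURN_VALUE → return 19.

19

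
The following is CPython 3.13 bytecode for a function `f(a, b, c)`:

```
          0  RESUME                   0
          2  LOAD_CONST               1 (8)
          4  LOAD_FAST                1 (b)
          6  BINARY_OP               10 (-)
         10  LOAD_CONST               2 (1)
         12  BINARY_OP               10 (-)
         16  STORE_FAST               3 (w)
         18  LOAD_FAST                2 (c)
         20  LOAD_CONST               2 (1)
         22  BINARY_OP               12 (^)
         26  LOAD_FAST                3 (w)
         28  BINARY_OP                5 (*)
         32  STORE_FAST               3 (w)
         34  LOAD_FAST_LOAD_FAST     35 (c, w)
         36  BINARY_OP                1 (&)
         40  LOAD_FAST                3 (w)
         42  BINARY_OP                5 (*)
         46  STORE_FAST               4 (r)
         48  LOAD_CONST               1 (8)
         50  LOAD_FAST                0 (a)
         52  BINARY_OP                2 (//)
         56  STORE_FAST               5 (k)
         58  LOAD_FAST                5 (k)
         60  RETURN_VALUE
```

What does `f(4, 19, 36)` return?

2

LOAD_CONST → push 8. Stack: [8]
LOAD_FAST b → push 19. Stack: [8, 19]
BINARY_OP - → 8 - 19 = -11. Stack: [-11]
LOAD_CONST → push 1. Stack: [-11, 1]
BINARY_OP - → -11 - 1 = -12. Stack: [-12]
STORE_FAST w → w=-12. Stack: []
LOAD_FAST c → push 36. Stack: [36]
LOAD_CONST → push 1. Stack: [36, 1]
BINARY_OP ^ → 36 ^ 1 = 37. Stack: [37]
LOAD_FAST w → push -12. Stack: [37, -12]
BINARY_OP * → 37 * -12 = -444. Stack: [-444]
STORE_FAST w → w=-444. Stack: []
LOAD_FAST_LOAD_FAST c,w → push 36,-444. Stack: [36, -444]
BINARY_OP & → 36 & -444 = 4. Stack: [4]
LOAD_FAST w → push -444. Stack: [4, -444]
BINARY_OP * → 4 * -444 = -1776. Stack: [-1776]
STORE_FAST r → r=-1776. Stack: []
LOAD_CONST → push 8. Stack: [8]
LOAD_FAST a → push 4. Stack: [8, 4]
BINARY_OP // → 8 // 4 = 2. Stack: [2]
STORE_FAST k → k=2. Stack: []
LOAD_FAST k → push 2. Stack: [2]
RETURN_VALUE → return 2.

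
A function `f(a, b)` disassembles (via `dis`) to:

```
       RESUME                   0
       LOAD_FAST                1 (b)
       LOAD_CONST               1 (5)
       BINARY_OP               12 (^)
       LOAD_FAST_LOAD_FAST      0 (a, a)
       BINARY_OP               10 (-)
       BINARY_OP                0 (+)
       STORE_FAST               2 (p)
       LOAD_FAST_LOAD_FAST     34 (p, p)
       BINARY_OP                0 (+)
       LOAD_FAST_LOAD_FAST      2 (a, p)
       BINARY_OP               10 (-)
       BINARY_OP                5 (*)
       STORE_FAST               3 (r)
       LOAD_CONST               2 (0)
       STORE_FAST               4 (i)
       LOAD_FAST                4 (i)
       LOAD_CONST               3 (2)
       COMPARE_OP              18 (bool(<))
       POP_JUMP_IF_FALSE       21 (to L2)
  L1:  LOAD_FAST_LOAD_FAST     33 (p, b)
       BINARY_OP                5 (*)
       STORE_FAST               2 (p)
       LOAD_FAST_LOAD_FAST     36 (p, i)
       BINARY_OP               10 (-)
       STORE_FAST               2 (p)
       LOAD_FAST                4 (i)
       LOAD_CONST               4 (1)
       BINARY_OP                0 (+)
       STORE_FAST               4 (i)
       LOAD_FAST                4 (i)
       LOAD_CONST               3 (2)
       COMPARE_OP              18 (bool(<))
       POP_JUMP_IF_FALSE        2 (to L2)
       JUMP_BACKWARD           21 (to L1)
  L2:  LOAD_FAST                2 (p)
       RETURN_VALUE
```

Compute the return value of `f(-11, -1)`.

LOAD_FAST b → push -1. Stack: [-1]
LOAD_CONST → push 5. Stack: [-1, 5]
BINARY_OP ^ → -1 ^ 5 = -6. Stack: [-6]
LOAD_FAST_LOAD_FAST a,a → push -11,-11. Stack: [-6, -11, -11]
BINARY_OP - → -11 - -11 = 0. Stack: [-6, 0]
BINARY_OP + → -6 + 0 = -6. Stack: [-6]
STORE_FAST p → p=-6. Stack: []
LOAD_FAST_LOAD_FAST p,p → push -6,-6. Stack: [-6, -6]
BINARY_OP + → -6 + -6 = -12. Stack: [-12]
LOAD_FAST_LOAD_FAST a,p → push -11,-6. Stack: [-12, -11, -6]
BINARY_OP - → -11 - -6 = -5. Stack: [-12, -5]
BINARY_OP * → -12 * -5 = 60. Stack: [60]
STORE_FAST r → r=60. Stack: []
LOAD_CONST → push 0. Stack: [0]
STORE_FAST i → i=0. Stack: []
LOAD_FAST i → push 0. Stack: [0]
LOAD_CONST → push 2. Stack: [0, 2]
COMPARE_OP bool(<) → 0 vs 2 = True. Stack: [True]
POP_JUMP_IF_FALSE → pop True; no jump. Stack: []
LOAD_FAST_LOAD_FAST p,b → push -6,-1. Stack: [-6, -1]
BINARY_OP * → -6 * -1 = 6. Stack: [6]
STORE_FAST p → p=6. Stack: []
LOAD_FAST_LOAD_FAST p,i → push 6,0. Stack: [6, 0]
BINARY_OP - → 6 - 0 = 6. Stack: [6]
STORE_FAST p → p=6. Stack: []
LOAD_FAST i → push 0. Stack: [0]
LOAD_CONST → push 1. Stack: [0, 1]
BINARY_OP + → 0 + 1 = 1. Stack: [1]
STORE_FAST i → i=1. Stack: []
LOAD_FAST i → push 1. Stack: [1]
LOAD_CONST → push 2. Stack: [1, 2]
COMPARE_OP bool(<) → 1 vs 2 = True. Stack: [True]
POP_JUMP_IF_FALSE → pop True; no jump. Stack: []
LOAD_FAST_LOAD_FAST p,b → push 6,-1. Stack: [6, -1]
BINARY_OP * → 6 * -1 = -6. Stack: [-6]
STORE_FAST p → p=-6. Stack: []
LOAD_FAST_LOAD_FAST p,i → push -6,1. Stack: [-6, 1]
BINARY_OP - → -6 - 1 = -7. Stack: [-7]
STORE_FAST p → p=-7. Stack: []
LOAD_FAST i → push 1. Stack: [1]
LOAD_CONST → push 1. Stack: [1, 1]
BINARY_OP + → 1 + 1 = 2. Stack: [2]
STORE_FAST i → i=2. Stack: []
LOAD_FAST i → push 2. Stack: [2]
LOAD_CONST → push 2. Stack: [2, 2]
COMPARE_OP bool(<) → 2 vs 2 = False. Stack: [False]
POP_JUMP_IF_FALSE → pop False; jump. Stack: []
LOAD_FAST p → push -7. Stack: [-7]
RETURN_VALUE → return -7.

-7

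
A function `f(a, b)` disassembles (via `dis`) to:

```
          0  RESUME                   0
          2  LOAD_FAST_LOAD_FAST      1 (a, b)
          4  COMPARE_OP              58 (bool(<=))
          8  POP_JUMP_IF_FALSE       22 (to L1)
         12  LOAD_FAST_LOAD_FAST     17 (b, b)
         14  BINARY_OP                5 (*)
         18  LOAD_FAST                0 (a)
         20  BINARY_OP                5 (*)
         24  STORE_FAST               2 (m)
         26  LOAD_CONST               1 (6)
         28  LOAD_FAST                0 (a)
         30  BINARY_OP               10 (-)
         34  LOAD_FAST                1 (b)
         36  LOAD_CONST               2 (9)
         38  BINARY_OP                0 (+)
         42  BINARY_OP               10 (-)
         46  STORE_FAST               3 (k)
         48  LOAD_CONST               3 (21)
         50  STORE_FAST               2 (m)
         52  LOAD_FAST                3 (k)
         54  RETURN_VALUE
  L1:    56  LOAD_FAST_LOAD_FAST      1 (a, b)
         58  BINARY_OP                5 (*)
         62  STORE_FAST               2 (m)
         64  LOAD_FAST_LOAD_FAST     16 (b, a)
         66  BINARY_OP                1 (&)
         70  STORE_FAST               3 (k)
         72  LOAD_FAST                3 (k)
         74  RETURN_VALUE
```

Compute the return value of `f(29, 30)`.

-62

LOAD_FAST_LOAD_FAST a,b → push 29,30. Stack: [29, 30]
COMPARE_OP bool(<=) → 29 vs 30 = True. Stack: [True]
POP_JUMP_IF_FALSE → pop True; no jump. Stack: []
LOAD_FAST_LOAD_FAST b,b → push 30,30. Stack: [30, 30]
BINARY_OP * → 30 * 30 = 900. Stack: [900]
LOAD_FAST a → push 29. Stack: [900, 29]
BINARY_OP * → 900 * 29 = 26100. Stack: [26100]
STORE_FAST m → m=26100. Stack: []
LOAD_CONST → push 6. Stack: [6]
LOAD_FAST a → push 29. Stack: [6, 29]
BINARY_OP - → 6 - 29 = -23. Stack: [-23]
LOAD_FAST b → push 30. Stack: [-23, 30]
LOAD_CONST → push 9. Stack: [-23, 30, 9]
BINARY_OP + → 30 + 9 = 39. Stack: [-23, 39]
BINARY_OP - → -23 - 39 = -62. Stack: [-62]
STORE_FAST k → k=-62. Stack: []
LOAD_CONST → push 21. Stack: [21]
STORE_FAST m → m=21. Stack: []
LOAD_FAST k → push -62. Stack: [-62]
RETURN_VALUE → return -62.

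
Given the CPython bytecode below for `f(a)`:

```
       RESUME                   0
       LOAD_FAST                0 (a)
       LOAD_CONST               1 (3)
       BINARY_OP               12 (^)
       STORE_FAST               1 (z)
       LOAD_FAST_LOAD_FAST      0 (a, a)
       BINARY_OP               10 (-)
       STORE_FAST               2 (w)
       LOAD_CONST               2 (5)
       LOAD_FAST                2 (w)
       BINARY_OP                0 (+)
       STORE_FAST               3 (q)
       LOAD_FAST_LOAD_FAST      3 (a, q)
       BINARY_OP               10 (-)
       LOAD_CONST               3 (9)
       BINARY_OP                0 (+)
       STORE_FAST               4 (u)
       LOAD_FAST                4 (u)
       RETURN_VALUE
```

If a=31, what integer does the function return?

LOAD_FAST a → push 31. Stack: [31]
LOAD_CONST → push 3. Stack: [31, 3]
BINARY_OP ^ → 31 ^ 3 = 28. Stack: [28]
STORE_FAST z → z=28. Stack: []
LOAD_FAST_LOAD_FAST a,a → push 31,31. Stack: [31, 31]
BINARY_OP - → 31 - 31 = 0. Stack: [0]
STORE_FAST w → w=0. Stack: []
LOAD_CONST → push 5. Stack: [5]
LOAD_FAST w → push 0. Stack: [5, 0]
BINARY_OP + → 5 + 0 = 5. Stack: [5]
STORE_FAST q → q=5. Stack: []
LOAD_FAST_LOAD_FAST a,q → push 31,5. Stack: [31, 5]
BINARY_OP - → 31 - 5 = 26. Stack: [26]
LOAD_CONST → push 9. Stack: [26, 9]
BINARY_OP + → 26 + 9 = 35. Stack: [35]
STORE_FAST u → u=35. Stack: []
LOAD_FAST u → push 35. Stack: [35]
RETURN_VALUE → return 35.

35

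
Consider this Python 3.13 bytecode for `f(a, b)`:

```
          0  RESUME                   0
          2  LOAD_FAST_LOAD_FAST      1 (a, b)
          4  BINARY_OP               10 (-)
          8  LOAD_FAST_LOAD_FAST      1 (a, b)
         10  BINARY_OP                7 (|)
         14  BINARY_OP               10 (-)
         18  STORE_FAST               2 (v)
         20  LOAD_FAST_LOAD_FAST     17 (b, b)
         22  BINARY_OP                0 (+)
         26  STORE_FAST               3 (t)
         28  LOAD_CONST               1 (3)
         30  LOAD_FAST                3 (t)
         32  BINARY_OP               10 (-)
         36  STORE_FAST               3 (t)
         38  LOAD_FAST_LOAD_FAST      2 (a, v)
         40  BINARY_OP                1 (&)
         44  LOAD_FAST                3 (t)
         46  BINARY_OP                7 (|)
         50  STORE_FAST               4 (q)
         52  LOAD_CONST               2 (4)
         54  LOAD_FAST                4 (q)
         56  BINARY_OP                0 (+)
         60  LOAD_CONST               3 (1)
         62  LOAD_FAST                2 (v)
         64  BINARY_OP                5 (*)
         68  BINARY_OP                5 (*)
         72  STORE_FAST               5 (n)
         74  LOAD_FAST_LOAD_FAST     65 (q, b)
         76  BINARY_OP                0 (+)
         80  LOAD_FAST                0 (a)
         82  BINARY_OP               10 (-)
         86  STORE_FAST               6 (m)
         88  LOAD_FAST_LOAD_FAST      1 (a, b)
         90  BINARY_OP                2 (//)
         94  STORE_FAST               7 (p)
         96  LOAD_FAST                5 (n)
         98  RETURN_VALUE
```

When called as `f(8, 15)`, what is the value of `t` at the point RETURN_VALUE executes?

LOAD_FAST_LOAD_FAST a,b → push 8,15. Stack: [8, 15]
BINARY_OP - → 8 - 15 = -7. Stack: [-7]
LOAD_FAST_LOAD_FAST a,b → push 8,15. Stack: [-7, 8, 15]
BINARY_OP | → 8 | 15 = 15. Stack: [-7, 15]
BINARY_OP - → -7 - 15 = -22. Stack: [-22]
STORE_FAST v → v=-22. Stack: []
LOAD_FAST_LOAD_FAST b,b → push 15,15. Stack: [15, 15]
BINARY_OP + → 15 + 15 = 30. Stack: [30]
STORE_FAST t → t=30. Stack: []
LOAD_CONST → push 3. Stack: [3]
LOAD_FAST t → push 30. Stack: [3, 30]
BINARY_OP - → 3 - 30 = -27. Stack: [-27]
STORE_FAST t → t=-27. Stack: []
LOAD_FAST_LOAD_FAST a,v → push 8,-22. Stack: [8, -22]
BINARY_OP & → 8 & -22 = 8. Stack: [8]
LOAD_FAST t → push -27. Stack: [8, -27]
BINARY_OP | → 8 | -27 = -19. Stack: [-19]
STORE_FAST q → q=-19. Stack: []
LOAD_CONST → push 4. Stack: [4]
LOAD_FAST q → push -19. Stack: [4, -19]
BINARY_OP + → 4 + -19 = -15. Stack: [-15]
LOAD_CONST → push 1. Stack: [-15, 1]
LOAD_FAST v → push -22. Stack: [-15, 1, -22]
BINARY_OP * → 1 * -22 = -22. Stack: [-15, -22]
BINARY_OP * → -15 * -22 = 330. Stack: [330]
STORE_FAST n → n=330. Stack: []
LOAD_FAST_LOAD_FAST q,b → push -19,15. Stack: [-19, 15]
BINARY_OP + → -19 + 15 = -4. Stack: [-4]
LOAD_FAST a → push 8. Stack: [-4, 8]
BINARY_OP - → -4 - 8 = -12. Stack: [-12]
STORE_FAST m → m=-12. Stack: []
LOAD_FAST_LOAD_FAST a,b → push 8,15. Stack: [8, 15]
BINARY_OP // → 8 // 15 = 0. Stack: [0]
STORE_FAST p → p=0. Stack: []
LOAD_FAST n → push 330. Stack: [330]
RETURN_VALUE → return 330.

-27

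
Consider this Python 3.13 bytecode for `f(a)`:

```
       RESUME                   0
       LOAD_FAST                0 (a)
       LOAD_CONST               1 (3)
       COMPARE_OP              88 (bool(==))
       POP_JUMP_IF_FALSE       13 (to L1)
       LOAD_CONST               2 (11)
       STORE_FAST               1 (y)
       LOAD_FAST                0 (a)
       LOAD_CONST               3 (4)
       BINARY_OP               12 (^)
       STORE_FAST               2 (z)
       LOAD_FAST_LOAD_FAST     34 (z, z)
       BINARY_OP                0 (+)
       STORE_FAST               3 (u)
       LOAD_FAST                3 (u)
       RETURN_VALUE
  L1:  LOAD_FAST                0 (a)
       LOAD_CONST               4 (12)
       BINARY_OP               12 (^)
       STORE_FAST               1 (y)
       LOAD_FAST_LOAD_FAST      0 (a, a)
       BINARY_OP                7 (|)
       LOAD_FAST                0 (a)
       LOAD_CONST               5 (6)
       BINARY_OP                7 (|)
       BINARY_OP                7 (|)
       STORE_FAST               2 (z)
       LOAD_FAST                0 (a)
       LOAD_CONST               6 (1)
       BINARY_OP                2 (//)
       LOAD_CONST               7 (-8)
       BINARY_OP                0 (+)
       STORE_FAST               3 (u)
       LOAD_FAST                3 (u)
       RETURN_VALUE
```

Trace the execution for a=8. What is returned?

LOAD_FAST a → push 8. Stack: [8]
LOAD_CONST → push 3. Stack: [8, 3]
COMPARE_OP bool(==) → 8 vs 3 = False. Stack: [False]
POP_JUMP_IF_FALSE → pop False; jump. Stack: []
LOAD_FAST a → push 8. Stack: [8]
LOAD_CONST → push 12. Stack: [8, 12]
BINARY_OP ^ → 8 ^ 12 = 4. Stack: [4]
STORE_FAST y → y=4. Stack: []
LOAD_FAST_LOAD_FAST a,a → push 8,8. Stack: [8, 8]
BINARY_OP | → 8 | 8 = 8. Stack: [8]
LOAD_FAST a → push 8. Stack: [8, 8]
LOAD_CONST → push 6. Stack: [8, 8, 6]
BINARY_OP | → 8 | 6 = 14. Stack: [8, 14]
BINARY_OP | → 8 | 14 = 14. Stack: [14]
STORE_FAST z → z=14. Stack: []
LOAD_FAST a → push 8. Stack: [8]
LOAD_CONST → push 1. Stack: [8, 1]
BINARY_OP // → 8 // 1 = 8. Stack: [8]
LOAD_CONST → push -8. Stack: [8, -8]
BINARY_OP + → 8 + -8 = 0. Stack: [0]
STORE_FAST u → u=0. Stack: []
LOAD_FAST u → push 0. Stack: [0]
RETURN_VALUE → return 0.

0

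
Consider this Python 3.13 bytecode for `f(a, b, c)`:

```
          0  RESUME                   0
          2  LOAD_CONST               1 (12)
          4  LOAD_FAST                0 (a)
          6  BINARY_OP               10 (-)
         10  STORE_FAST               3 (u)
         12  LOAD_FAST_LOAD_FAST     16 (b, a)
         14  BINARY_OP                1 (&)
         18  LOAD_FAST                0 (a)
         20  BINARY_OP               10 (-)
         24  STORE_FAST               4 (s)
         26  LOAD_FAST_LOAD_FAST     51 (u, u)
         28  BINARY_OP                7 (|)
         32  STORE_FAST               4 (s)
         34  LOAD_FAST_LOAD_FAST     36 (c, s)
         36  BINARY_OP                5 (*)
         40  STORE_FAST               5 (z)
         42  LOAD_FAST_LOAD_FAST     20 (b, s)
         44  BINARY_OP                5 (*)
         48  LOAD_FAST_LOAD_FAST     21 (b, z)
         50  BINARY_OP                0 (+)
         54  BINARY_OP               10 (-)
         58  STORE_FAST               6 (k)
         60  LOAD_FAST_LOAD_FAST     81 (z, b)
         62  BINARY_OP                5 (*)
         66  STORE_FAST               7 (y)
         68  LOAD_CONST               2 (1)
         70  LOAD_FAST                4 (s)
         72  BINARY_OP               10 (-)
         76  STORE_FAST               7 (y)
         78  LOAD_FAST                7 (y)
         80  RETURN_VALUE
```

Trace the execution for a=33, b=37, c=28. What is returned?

LOAD_CONST → push 12. Stack: [12]
LOAD_FAST a → push 33. Stack: [12, 33]
BINARY_OP - → 12 - 33 = -21. Stack: [-21]
STORE_FAST u → u=-21. Stack: []
LOAD_FAST_LOAD_FAST b,a → push 37,33. Stack: [37, 33]
BINARY_OP & → 37 & 33 = 33. Stack: [33]
LOAD_FAST a → push 33. Stack: [33, 33]
BINARY_OP - → 33 - 33 = 0. Stack: [0]
STORE_FAST s → s=0. Stack: []
LOAD_FAST_LOAD_FAST u,u → push -21,-21. Stack: [-21, -21]
BINARY_OP | → -21 | -21 = -21. Stack: [-21]
STORE_FAST s → s=-21. Stack: []
LOAD_FAST_LOAD_FAST c,s → push 28,-21. Stack: [28, -21]
BINARY_OP * → 28 * -21 = -588. Stack: [-588]
STORE_FAST z → z=-588. Stack: []
LOAD_FAST_LOAD_FAST b,s → push 37,-21. Stack: [37, -21]
BINARY_OP * → 37 * -21 = -777. Stack: [-777]
LOAD_FAST_LOAD_FAST b,z → push 37,-588. Stack: [-777, 37, -588]
BINARY_OP + → 37 + -588 = -551. Stack: [-777, -551]
BINARY_OP - → -777 - -551 = -226. Stack: [-226]
STORE_FAST k → k=-226. Stack: []
LOAD_FAST_LOAD_FAST z,b → push -588,37. Stack: [-588, 37]
BINARY_OP * → -588 * 37 = -21756. Stack: [-21756]
STORE_FAST y → y=-21756. Stack: []
LOAD_CONST → push 1. Stack: [1]
LOAD_FAST s → push -21. Stack: [1, -21]
BINARY_OP - → 1 - -21 = 22. Stack: [22]
STORE_FAST y → y=22. Stack: []
LOAD_FAST y → push 22. Stack: [22]
RETURN_VALUE → return 22.

22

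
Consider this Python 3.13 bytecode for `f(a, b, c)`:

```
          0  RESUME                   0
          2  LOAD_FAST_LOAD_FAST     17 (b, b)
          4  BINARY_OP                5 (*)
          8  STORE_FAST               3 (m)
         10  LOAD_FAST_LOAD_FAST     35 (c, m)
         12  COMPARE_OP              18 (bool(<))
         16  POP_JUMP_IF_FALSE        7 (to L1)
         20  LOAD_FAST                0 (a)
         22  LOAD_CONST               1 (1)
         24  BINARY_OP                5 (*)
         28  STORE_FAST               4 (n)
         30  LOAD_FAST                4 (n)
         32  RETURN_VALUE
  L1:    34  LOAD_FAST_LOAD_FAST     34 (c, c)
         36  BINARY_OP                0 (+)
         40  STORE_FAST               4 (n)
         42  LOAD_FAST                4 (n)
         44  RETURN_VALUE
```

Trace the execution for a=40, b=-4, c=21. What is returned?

42

LOAD_FAST_LOAD_FAST b,b → push -4,-4. Stack: [-4, -4]
BINARY_OP * → -4 * -4 = 16. Stack: [16]
STORE_FAST m → m=16. Stack: []
LOAD_FAST_LOAD_FAST c,m → push 21,16. Stack: [21, 16]
COMPARE_OP bool(<) → 21 vs 16 = False. Stack: [False]
POP_JUMP_IF_FALSE → pop False; jump. Stack: []
LOAD_FAST_LOAD_FAST c,c → push 21,21. Stack: [21, 21]
BINARY_OP + → 21 + 21 = 42. Stack: [42]
STORE_FAST n → n=42. Stack: []
LOAD_FAST n → push 42. Stack: [42]
RETURN_VALUE → return 42.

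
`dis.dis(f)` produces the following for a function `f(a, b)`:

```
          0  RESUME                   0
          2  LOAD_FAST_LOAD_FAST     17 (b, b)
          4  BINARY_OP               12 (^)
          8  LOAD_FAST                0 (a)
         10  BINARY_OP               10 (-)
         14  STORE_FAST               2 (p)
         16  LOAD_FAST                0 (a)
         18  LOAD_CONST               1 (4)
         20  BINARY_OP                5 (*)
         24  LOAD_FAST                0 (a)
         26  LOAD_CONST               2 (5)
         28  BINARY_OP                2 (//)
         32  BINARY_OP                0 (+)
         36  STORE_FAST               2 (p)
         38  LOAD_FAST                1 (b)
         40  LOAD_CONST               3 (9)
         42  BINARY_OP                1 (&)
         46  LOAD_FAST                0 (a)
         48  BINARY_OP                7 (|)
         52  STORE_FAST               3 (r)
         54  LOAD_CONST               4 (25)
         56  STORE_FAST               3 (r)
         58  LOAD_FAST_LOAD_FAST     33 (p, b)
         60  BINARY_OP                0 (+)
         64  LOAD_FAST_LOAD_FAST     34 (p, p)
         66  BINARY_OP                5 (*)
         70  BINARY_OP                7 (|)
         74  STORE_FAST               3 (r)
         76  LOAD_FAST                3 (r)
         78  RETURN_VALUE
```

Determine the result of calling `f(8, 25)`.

1147

LOAD_FAST_LOAD_FAST b,b → push 25,25. Stack: [25, 25]
BINARY_OP ^ → 25 ^ 25 = 0. Stack: [0]
LOAD_FAST a → push 8. Stack: [0, 8]
BINARY_OP - → 0 - 8 = -8. Stack: [-8]
STORE_FAST p → p=-8. Stack: []
LOAD_FAST a → push 8. Stack: [8]
LOAD_CONST → push 4. Stack: [8, 4]
BINARY_OP * → 8 * 4 = 32. Stack: [32]
LOAD_FAST a → push 8. Stack: [32, 8]
LOAD_CONST → push 5. Stack: [32, 8, 5]
BINARY_OP // → 8 // 5 = 1. Stack: [32, 1]
BINARY_OP + → 32 + 1 = 33. Stack: [33]
STORE_FAST p → p=33. Stack: []
LOAD_FAST b → push 25. Stack: [25]
LOAD_CONST → push 9. Stack: [25, 9]
BINARY_OP & → 25 & 9 = 9. Stack: [9]
LOAD_FAST a → push 8. Stack: [9, 8]
BINARY_OP | → 9 | 8 = 9. Stack: [9]
STORE_FAST r → r=9. Stack: []
LOAD_CONST → push 25. Stack: [25]
STORE_FAST r → r=25. Stack: []
LOAD_FAST_LOAD_FAST p,b → push 33,25. Stack: [33, 25]
BINARY_OP + → 33 + 25 = 58. Stack: [58]
LOAD_FAST_LOAD_FAST p,p → push 33,33. Stack: [58, 33, 33]
BINARY_OP * → 33 * 33 = 1089. Stack: [58, 1089]
BINARY_OP | → 58 | 1089 = 1147. Stack: [1147]
STORE_FAST r → r=1147. Stack: []
LOAD_FAST r → push 1147. Stack: [1147]
RETURN_VALUE → return 1147.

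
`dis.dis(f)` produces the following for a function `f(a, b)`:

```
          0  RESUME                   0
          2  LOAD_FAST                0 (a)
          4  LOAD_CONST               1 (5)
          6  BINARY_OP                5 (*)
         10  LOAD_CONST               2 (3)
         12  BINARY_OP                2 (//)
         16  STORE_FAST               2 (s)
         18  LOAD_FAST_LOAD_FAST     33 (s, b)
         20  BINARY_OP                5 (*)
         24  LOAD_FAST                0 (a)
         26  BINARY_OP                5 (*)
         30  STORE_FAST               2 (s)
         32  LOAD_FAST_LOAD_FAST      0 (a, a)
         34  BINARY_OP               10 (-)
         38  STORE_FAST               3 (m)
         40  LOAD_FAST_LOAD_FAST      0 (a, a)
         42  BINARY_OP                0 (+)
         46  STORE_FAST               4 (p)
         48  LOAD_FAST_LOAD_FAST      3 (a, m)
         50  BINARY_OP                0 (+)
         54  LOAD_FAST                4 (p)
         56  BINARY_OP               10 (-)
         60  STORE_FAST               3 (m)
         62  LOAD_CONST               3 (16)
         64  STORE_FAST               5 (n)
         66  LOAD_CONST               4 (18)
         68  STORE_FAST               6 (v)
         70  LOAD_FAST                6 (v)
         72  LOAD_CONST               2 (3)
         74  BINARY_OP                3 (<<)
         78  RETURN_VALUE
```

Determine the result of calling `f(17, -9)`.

LOAD_FAST a → push 17. Stack: [17]
LOAD_CONST → push 5. Stack: [17, 5]
BINARY_OP * → 17 * 5 = 85. Stack: [85]
LOAD_CONST → push 3. Stack: [85, 3]
BINARY_OP // → 85 // 3 = 28. Stack: [28]
STORE_FAST s → s=28. Stack: []
LOAD_FAST_LOAD_FAST s,b → push 28,-9. Stack: [28, -9]
BINARY_OP * → 28 * -9 = -252. Stack: [-252]
LOAD_FAST a → push 17. Stack: [-252, 17]
BINARY_OP * → -252 * 17 = -4284. Stack: [-4284]
STORE_FAST s → s=-4284. Stack: []
LOAD_FAST_LOAD_FAST a,a → push 17,17. Stack: [17, 17]
BINARY_OP - → 17 - 17 = 0. Stack: [0]
STORE_FAST m → m=0. Stack: []
LOAD_FAST_LOAD_FAST a,a → push 17,17. Stack: [17, 17]
BINARY_OP + → 17 + 17 = 34. Stack: [34]
STORE_FAST p → p=34. Stack: []
LOAD_FAST_LOAD_FAST a,m → push 17,0. Stack: [17, 0]
BINARY_OP + → 17 + 0 = 17. Stack: [17]
LOAD_FAST p → push 34. Stack: [17, 34]
BINARY_OP - → 17 - 34 = -17. Stack: [-17]
STORE_FAST m → m=-17. Stack: []
LOAD_CONST → push 16. Stack: [16]
STORE_FAST n → n=16. Stack: []
LOAD_CONST → push 18. Stack: [18]
STORE_FAST v → v=18. Stack: []
LOAD_FAST v → push 18. Stack: [18]
LOAD_CONST → push 3. Stack: [18, 3]
BINARY_OP << → 18 << 3 = 144. Stack: [144]
RETURN_VALUE → return 144.

144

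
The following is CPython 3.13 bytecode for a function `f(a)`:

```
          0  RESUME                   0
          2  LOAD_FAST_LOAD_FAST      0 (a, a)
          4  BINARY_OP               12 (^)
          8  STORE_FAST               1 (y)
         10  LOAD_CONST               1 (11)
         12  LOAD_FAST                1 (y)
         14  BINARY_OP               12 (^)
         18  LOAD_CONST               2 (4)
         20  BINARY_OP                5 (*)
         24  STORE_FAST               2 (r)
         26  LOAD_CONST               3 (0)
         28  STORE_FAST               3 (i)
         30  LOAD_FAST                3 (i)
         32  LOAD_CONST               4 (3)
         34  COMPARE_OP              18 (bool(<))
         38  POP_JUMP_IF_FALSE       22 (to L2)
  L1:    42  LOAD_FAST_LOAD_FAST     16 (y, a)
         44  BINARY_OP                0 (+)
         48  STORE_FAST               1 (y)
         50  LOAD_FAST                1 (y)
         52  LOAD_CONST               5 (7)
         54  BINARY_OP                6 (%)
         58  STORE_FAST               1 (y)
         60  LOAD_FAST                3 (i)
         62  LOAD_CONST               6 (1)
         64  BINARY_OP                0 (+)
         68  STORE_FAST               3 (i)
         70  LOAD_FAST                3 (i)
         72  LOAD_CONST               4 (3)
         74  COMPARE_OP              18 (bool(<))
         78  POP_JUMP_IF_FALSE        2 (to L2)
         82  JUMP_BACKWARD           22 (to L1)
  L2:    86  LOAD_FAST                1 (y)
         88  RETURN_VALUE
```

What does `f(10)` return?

LOAD_FAST_LOAD_FAST a,a → push 10,10. Stack: [10, 10]
BINARY_OP ^ → 10 ^ 10 = 0. Stack: [0]
STORE_FAST y → y=0. Stack: []
LOAD_CONST → push 11. Stack: [11]
LOAD_FAST y → push 0. Stack: [11, 0]
BINARY_OP ^ → 11 ^ 0 = 11. Stack: [11]
LOAD_CONST → push 4. Stack: [11, 4]
BINARY_OP * → 11 * 4 = 44. Stack: [44]
STORE_FAST r → r=44. Stack: []
LOAD_CONST → push 0. Stack: [0]
STORE_FAST i → i=0. Stack: []
LOAD_FAST i → push 0. Stack: [0]
LOAD_CONST → push 3. Stack: [0, 3]
COMPARE_OP bool(<) → 0 vs 3 = True. Stack: [True]
POP_JUMP_IF_FALSE → pop True; no jump. Stack: []
LOAD_FAST_LOAD_FAST y,a → push 0,10. Stack: [0, 10]
BINARY_OP + → 0 + 10 = 10. Stack: [10]
STORE_FAST y → y=10. Stack: []
LOAD_FAST y → push 10. Stack: [10]
LOAD_CONST → push 7. Stack: [10, 7]
BINARY_OP % → 10 % 7 = 3. Stack: [3]
STORE_FAST y → y=3. Stack: []
LOAD_FAST i → push 0. Stack: [0]
LOAD_CONST → push 1. Stack: [0, 1]
BINARY_OP + → 0 + 1 = 1. Stack: [1]
STORE_FAST i → i=1. Stack: []
LOAD_FAST i → push 1. Stack: [1]
LOAD_CONST → push 3. Stack: [1, 3]
COMPARE_OP bool(<) → 1 vs 3 = True. Stack: [True]
POP_JUMP_IF_FALSE → pop True; no jump. Stack: []
LOAD_FAST_LOAD_FAST y,a → push 3,10. Stack: [3, 10]
BINARY_OP + → 3 + 10 = 13. Stack: [13]
STORE_FAST y → y=13. Stack: []
LOAD_FAST y → push 13. Stack: [13]
LOAD_CONST → push 7. Stack: [13, 7]
BINARY_OP % → 13 % 7 = 6. Stack: [6]
STORE_FAST y → y=6. Stack: []
LOAD_FAST i → push 1. Stack: [1]
LOAD_CONST → push 1. Stack: [1, 1]
BINARY_OP + → 1 + 1 = 2. Stack: [2]
STORE_FAST i → i=2. Stack: []
LOAD_FAST i → push 2. Stack: [2]
LOAD_CONST → push 3. Stack: [2, 3]
COMPARE_OP bool(<) → 2 vs 3 = True. Stack: [True]
POP_JUMP_IF_FALSE → pop True; no jump. Stack: []
LOAD_FAST_LOAD_FAST y,a → push 6,10. Stack: [6, 10]
BINARY_OP + → 6 + 10 = 16. Stack: [16]
STORE_FAST y → y=16. Stack: []
LOAD_FAST y → push 16. Stack: [16]
LOAD_CONST → push 7. Stack: [16, 7]
BINARY_OP % → 16 % 7 = 2. Stack: [2]
STORE_FAST y → y=2. Stack: []
LOAD_FAST i → push 2. Stack: [2]
LOAD_CONST → push 1. Stack: [2, 1]
BINARY_OP + → 2 + 1 = 3. Stack: [3]
STORE_FAST i → i=3. Stack: []
LOAD_FAST i → push 3. Stack: [3]
LOAD_CONST → push 3. Stack: [3, 3]
COMPARE_OP bool(<) → 3 vs 3 = False. Stack: [False]
POP_JUMP_IF_FALSE → pop False; jump. Stack: []
LOAD_FAST y → push 2. Stack: [2]
RETURN_VALUE → return 2.

2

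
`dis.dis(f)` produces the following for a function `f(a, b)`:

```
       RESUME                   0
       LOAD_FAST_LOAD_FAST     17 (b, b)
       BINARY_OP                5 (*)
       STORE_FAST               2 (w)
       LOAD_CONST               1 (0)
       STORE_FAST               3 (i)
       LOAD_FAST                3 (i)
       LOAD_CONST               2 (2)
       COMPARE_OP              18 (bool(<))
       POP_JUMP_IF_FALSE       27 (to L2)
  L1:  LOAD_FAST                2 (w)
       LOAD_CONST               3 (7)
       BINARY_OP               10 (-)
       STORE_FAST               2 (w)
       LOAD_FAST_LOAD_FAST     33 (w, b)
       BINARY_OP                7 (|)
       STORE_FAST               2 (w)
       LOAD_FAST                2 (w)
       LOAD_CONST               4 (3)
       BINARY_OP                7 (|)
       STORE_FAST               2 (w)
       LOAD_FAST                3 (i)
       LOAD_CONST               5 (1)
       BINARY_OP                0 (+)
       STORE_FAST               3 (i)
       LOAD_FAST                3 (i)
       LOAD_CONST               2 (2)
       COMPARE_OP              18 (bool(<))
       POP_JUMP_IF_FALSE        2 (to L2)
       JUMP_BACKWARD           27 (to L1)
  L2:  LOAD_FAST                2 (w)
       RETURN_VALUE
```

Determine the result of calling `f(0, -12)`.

-1

LOAD_FAST_LOAD_FAST b,b → push -12,-12. Stack: [-12, -12]
BINARY_OP * → -12 * -12 = 144. Stack: [144]
STORE_FAST w → w=144. Stack: []
LOAD_CONST → push 0. Stack: [0]
STORE_FAST i → i=0. Stack: []
LOAD_FAST i → push 0. Stack: [0]
LOAD_CONST → push 2. Stack: [0, 2]
COMPARE_OP bool(<) → 0 vs 2 = True. Stack: [True]
POP_JUMP_IF_FALSE → pop True; no jump. Stack: []
LOAD_FAST w → push 144. Stack: [144]
LOAD_CONST → push 7. Stack: [144, 7]
BINARY_OP - → 144 - 7 = 137. Stack: [137]
STORE_FAST w → w=137. Stack: []
LOAD_FAST_LOAD_FAST w,b → push 137,-12. Stack: [137, -12]
BINARY_OP | → 137 | -12 = -3. Stack: [-3]
STORE_FAST w → w=-3. Stack: []
LOAD_FAST w → push -3. Stack: [-3]
LOAD_CONST → push 3. Stack: [-3, 3]
BINARY_OP | → -3 | 3 = -1. Stack: [-1]
STORE_FAST w → w=-1. Stack: []
LOAD_FAST i → push 0. Stack: [0]
LOAD_CONST → push 1. Stack: [0, 1]
BINARY_OP + → 0 + 1 = 1. Stack: [1]
STORE_FAST i → i=1. Stack: []
LOAD_FAST i → push 1. Stack: [1]
LOAD_CONST → push 2. Stack: [1, 2]
COMPARE_OP bool(<) → 1 vs 2 = True. Stack: [True]
POP_JUMP_IF_FALSE → pop True; no jump. Stack: []
LOAD_FAST w → push -1. Stack: [-1]
LOAD_CONST → push 7. Stack: [-1, 7]
BINARY_OP - → -1 - 7 = -8. Stack: [-8]
STORE_FAST w → w=-8. Stack: []
LOAD_FAST_LOAD_FAST w,b → push -8,-12. Stack: [-8, -12]
BINARY_OP | → -8 | -12 = -4. Stack: [-4]
STORE_FAST w → w=-4. Stack: []
LOAD_FAST w → push -4. Stack: [-4]
LOAD_CONST → push 3. Stack: [-4, 3]
BINARY_OP | → -4 | 3 = -1. Stack: [-1]
STORE_FAST w → w=-1. Stack: []
LOAD_FAST i → push 1. Stack: [1]
LOAD_CONST → push 1. Stack: [1, 1]
BINARY_OP + → 1 + 1 = 2. Stack: [2]
STORE_FAST i → i=2. Stack: []
LOAD_FAST i → push 2. Stack: [2]
LOAD_CONST → push 2. Stack: [2, 2]
COMPARE_OP bool(<) → 2 vs 2 = False. Stack: [False]
POP_JUMP_IF_FALSE → pop False; jump. Stack: []
LOAD_FAST w → push -1. Stack: [-1]
RETURN_VALUE → return -1.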